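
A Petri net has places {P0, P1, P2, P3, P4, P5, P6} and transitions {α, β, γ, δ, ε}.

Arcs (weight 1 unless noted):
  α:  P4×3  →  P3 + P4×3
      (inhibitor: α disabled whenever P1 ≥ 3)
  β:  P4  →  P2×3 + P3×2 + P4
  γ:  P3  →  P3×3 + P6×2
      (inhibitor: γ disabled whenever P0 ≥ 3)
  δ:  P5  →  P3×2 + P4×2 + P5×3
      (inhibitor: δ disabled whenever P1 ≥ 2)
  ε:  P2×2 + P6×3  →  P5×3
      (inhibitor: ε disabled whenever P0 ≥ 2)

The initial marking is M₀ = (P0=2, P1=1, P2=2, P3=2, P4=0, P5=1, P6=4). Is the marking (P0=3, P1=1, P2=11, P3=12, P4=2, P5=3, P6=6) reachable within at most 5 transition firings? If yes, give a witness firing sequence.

depth 0: 1 marking
depth 1: 3 markings reached so far
depth 2: 7 markings reached so far
depth 3: 15 markings reached so far
depth 4: 30 markings reached so far
depth 5: 56 markings reached so far
target is not among the 56 markings reachable within 5 steps

NO — not reachable within 5 firings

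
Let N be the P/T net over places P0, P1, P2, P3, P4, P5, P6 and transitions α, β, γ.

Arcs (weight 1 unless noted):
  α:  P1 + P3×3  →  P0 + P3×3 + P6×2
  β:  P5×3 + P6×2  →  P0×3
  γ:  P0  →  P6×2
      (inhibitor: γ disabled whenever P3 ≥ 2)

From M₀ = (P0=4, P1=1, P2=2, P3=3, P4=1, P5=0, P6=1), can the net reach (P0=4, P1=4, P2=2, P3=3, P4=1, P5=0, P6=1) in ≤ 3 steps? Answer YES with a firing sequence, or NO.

depth 0: 1 marking
depth 1: 2 markings reached so far
depth 2: 2 markings reached so far
(frontier empty at depth 2; search complete)
target is not among the 2 markings reachable within 3 steps

NO — not reachable within 3 firings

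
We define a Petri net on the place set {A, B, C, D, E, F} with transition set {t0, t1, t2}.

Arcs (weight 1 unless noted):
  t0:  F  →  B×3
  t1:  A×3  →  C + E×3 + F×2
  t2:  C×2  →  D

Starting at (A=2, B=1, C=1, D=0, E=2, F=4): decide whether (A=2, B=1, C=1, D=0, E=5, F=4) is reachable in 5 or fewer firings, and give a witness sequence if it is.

depth 0: 1 marking
depth 1: 2 markings reached so far
depth 2: 3 markings reached so far
depth 3: 4 markings reached so far
depth 4: 5 markings reached so far
depth 5: 5 markings reached so far
(frontier empty at depth 5; search complete)
target is not among the 5 markings reachable within 5 steps

NO — not reachable within 5 firings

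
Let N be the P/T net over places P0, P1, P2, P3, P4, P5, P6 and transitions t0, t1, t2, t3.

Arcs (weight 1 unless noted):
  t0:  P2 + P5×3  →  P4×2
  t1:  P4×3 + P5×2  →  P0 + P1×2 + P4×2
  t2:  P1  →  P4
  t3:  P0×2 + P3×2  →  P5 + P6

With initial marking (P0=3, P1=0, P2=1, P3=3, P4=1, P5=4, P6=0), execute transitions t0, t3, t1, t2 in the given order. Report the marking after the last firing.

step 1: fire t0:  (P0=3, P1=0, P2=1, P3=3, P4=1, P5=4, P6=0) → (P0=3, P1=0, P2=0, P3=3, P4=3, P5=1, P6=0)
step 2: fire t3:  (P0=3, P1=0, P2=0, P3=3, P4=3, P5=1, P6=0) → (P0=1, P1=0, P2=0, P3=1, P4=3, P5=2, P6=1)
step 3: fire t1:  (P0=1, P1=0, P2=0, P3=1, P4=3, P5=2, P6=1) → (P0=2, P1=2, P2=0, P3=1, P4=2, P5=0, P6=1)
step 4: fire t2:  (P0=2, P1=2, P2=0, P3=1, P4=2, P5=0, P6=1) → (P0=2, P1=1, P2=0, P3=1, P4=3, P5=0, P6=1)

(P0=2, P1=1, P2=0, P3=1, P4=3, P5=0, P6=1)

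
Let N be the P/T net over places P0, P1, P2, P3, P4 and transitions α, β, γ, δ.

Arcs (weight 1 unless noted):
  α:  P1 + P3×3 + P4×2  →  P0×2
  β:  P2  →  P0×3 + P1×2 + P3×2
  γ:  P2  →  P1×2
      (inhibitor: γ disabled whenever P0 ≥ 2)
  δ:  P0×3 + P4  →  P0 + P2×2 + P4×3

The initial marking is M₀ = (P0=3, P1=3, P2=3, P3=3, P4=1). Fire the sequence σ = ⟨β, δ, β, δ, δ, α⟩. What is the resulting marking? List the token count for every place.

(P0=5, P1=6, P2=7, P3=4, P4=5)

step 1: fire β:  (P0=3, P1=3, P2=3, P3=3, P4=1) → (P0=6, P1=5, P2=2, P3=5, P4=1)
step 2: fire δ:  (P0=6, P1=5, P2=2, P3=5, P4=1) → (P0=4, P1=5, P2=4, P3=5, P4=3)
step 3: fire β:  (P0=4, P1=5, P2=4, P3=5, P4=3) → (P0=7, P1=7, P2=3, P3=7, P4=3)
step 4: fire δ:  (P0=7, P1=7, P2=3, P3=7, P4=3) → (P0=5, P1=7, P2=5, P3=7, P4=5)
step 5: fire δ:  (P0=5, P1=7, P2=5, P3=7, P4=5) → (P0=3, P1=7, P2=7, P3=7, P4=7)
step 6: fire α:  (P0=3, P1=7, P2=7, P3=7, P4=7) → (P0=5, P1=6, P2=7, P3=4, P4=5)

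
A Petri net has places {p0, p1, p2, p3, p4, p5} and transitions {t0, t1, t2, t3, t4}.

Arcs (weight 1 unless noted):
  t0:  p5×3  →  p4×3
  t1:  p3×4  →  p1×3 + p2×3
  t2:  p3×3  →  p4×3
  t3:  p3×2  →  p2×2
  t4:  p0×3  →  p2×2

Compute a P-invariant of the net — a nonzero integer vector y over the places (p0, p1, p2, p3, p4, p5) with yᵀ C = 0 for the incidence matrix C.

y = (p0:2, p1:1, p2:3, p3:3, p4:3, p5:3)

Incidence matrix C (rows=places, cols=transitions):
       t0   t1   t2   t3   t4
   p0   0    0    0    0   -3
   p1   0    3    0    0    0
   p2   0    3    0    2    2
   p3   0   -4   -3   -2    0
   p4   3    0    3    0    0
   p5  -3    0    0    0    0

Candidate y = [2, 1, 3, 3, 3, 3]; check y·C column-wise:
  col t0: 2·0 + 1·0 + 3·0 + 3·0 + 3·3 + 3·-3 = 0
  col t1: 2·0 + 1·3 + 3·3 + 3·-4 + 3·0 + 3·0 = 0
  col t2: 2·0 + 1·0 + 3·0 + 3·-3 + 3·3 + 3·0 = 0
  col t3: 2·0 + 1·0 + 3·2 + 3·-2 + 3·0 + 3·0 = 0
  col t4: 2·-3 + 1·0 + 3·2 + 3·0 + 3·0 + 3·0 = 0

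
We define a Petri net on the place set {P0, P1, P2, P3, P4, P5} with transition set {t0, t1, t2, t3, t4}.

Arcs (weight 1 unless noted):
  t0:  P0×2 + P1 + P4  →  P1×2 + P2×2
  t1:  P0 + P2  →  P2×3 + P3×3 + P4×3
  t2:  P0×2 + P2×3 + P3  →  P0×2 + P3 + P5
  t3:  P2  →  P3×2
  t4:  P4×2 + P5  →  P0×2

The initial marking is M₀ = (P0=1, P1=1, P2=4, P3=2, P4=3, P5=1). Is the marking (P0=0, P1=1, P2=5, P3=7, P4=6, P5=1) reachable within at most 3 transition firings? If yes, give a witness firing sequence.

step 1: fire t1:  (P0=1, P1=1, P2=4, P3=2, P4=3, P5=1) → (P0=0, P1=1, P2=6, P3=5, P4=6, P5=1)
step 2: fire t3:  (P0=0, P1=1, P2=6, P3=5, P4=6, P5=1) → (P0=0, P1=1, P2=5, P3=7, P4=6, P5=1)

YES — reachable via ⟨t1, t3⟩ (2 firings)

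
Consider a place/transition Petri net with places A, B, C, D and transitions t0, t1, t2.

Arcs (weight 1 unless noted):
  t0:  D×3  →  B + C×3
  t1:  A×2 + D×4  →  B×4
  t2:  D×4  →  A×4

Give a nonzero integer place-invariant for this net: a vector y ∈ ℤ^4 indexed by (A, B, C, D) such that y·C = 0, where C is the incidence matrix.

Incidence matrix C (rows=places, cols=transitions):
       t0   t1   t2
    A   0   -2    4
    B   1    4    0
    C   3    0    0
    D  -3   -4   -4

Candidate y = [2, 3, 1, 2]; check y·C column-wise:
  col t0: 2·0 + 3·1 + 1·3 + 2·-3 = 0
  col t1: 2·-2 + 3·4 + 1·0 + 2·-4 = 0
  col t2: 2·4 + 3·0 + 1·0 + 2·-4 = 0

y = (A:2, B:3, C:1, D:2)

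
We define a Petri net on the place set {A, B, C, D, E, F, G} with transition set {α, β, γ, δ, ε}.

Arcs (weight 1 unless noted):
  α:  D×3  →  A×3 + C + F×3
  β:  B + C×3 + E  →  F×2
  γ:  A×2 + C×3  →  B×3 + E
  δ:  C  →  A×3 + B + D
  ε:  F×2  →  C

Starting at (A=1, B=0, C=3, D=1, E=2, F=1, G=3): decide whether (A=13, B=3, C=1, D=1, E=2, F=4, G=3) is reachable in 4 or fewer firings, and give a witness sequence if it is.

step 1: fire δ:  (A=1, B=0, C=3, D=1, E=2, F=1, G=3) → (A=4, B=1, C=2, D=2, E=2, F=1, G=3)
step 2: fire δ:  (A=4, B=1, C=2, D=2, E=2, F=1, G=3) → (A=7, B=2, C=1, D=3, E=2, F=1, G=3)
step 3: fire α:  (A=7, B=2, C=1, D=3, E=2, F=1, G=3) → (A=10, B=2, C=2, D=0, E=2, F=4, G=3)
step 4: fire δ:  (A=10, B=2, C=2, D=0, E=2, F=4, G=3) → (A=13, B=3, C=1, D=1, E=2, F=4, G=3)

YES — reachable via ⟨δ, δ, α, δ⟩ (4 firings)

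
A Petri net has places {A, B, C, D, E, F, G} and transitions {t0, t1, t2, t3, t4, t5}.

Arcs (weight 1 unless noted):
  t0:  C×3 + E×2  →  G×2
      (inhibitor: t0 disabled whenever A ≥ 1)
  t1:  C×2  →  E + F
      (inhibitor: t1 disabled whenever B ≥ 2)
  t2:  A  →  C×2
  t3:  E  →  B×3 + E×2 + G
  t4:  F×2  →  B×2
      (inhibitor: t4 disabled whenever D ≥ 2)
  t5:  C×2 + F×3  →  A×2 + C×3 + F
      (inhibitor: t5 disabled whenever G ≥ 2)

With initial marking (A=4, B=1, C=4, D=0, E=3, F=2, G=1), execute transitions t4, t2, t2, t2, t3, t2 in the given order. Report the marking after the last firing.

(A=0, B=6, C=12, D=0, E=4, F=0, G=2)

step 1: fire t4:  (A=4, B=1, C=4, D=0, E=3, F=2, G=1) → (A=4, B=3, C=4, D=0, E=3, F=0, G=1)
step 2: fire t2:  (A=4, B=3, C=4, D=0, E=3, F=0, G=1) → (A=3, B=3, C=6, D=0, E=3, F=0, G=1)
step 3: fire t2:  (A=3, B=3, C=6, D=0, E=3, F=0, G=1) → (A=2, B=3, C=8, D=0, E=3, F=0, G=1)
step 4: fire t2:  (A=2, B=3, C=8, D=0, E=3, F=0, G=1) → (A=1, B=3, C=10, D=0, E=3, F=0, G=1)
step 5: fire t3:  (A=1, B=3, C=10, D=0, E=3, F=0, G=1) → (A=1, B=6, C=10, D=0, E=4, F=0, G=2)
step 6: fire t2:  (A=1, B=6, C=10, D=0, E=4, F=0, G=2) → (A=0, B=6, C=12, D=0, E=4, F=0, G=2)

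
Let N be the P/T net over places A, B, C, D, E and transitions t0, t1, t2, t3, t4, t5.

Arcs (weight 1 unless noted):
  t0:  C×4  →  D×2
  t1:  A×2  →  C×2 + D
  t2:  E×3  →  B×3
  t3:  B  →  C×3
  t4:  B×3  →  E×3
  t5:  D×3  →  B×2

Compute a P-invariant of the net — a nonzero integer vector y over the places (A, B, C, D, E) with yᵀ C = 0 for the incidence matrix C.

Incidence matrix C (rows=places, cols=transitions):
       t0   t1   t2   t3   t4   t5
    A   0   -2    0    0    0    0
    B   0    0    3   -1   -3    2
    C  -4    2    0    3    0    0
    D   2    1    0    0    0   -3
    E   0    0   -3    0    3    0

Candidate y = [2, 3, 1, 2, 3]; check y·C column-wise:
  col t0: 2·0 + 3·0 + 1·-4 + 2·2 + 3·0 = 0
  col t1: 2·-2 + 3·0 + 1·2 + 2·1 + 3·0 = 0
  col t2: 2·0 + 3·3 + 1·0 + 2·0 + 3·-3 = 0
  col t3: 2·0 + 3·-1 + 1·3 + 2·0 + 3·0 = 0
  col t4: 2·0 + 3·-3 + 1·0 + 2·0 + 3·3 = 0
  col t5: 2·0 + 3·2 + 1·0 + 2·-3 + 3·0 = 0

y = (A:2, B:3, C:1, D:2, E:3)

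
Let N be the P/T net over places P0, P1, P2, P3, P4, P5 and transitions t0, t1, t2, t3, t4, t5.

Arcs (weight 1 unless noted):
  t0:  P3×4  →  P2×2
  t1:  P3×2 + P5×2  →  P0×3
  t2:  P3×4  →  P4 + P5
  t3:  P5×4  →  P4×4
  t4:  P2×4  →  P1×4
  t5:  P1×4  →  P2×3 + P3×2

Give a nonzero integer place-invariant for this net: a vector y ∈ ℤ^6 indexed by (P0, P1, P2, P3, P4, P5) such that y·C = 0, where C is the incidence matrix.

Incidence matrix C (rows=places, cols=transitions):
       t0   t1   t2   t3   t4   t5
   P0   0    3    0    0    0    0
   P1   0    0    0    0    4   -4
   P2   2    0    0    0   -4    3
   P3  -4   -2   -4    0    0    2
   P4   0    0    1    4    0    0
   P5   0   -2    1   -4    0    0

Candidate y = [2, 2, 2, 1, 2, 2]; check y·C column-wise:
  col t0: 2·0 + 2·0 + 2·2 + 1·-4 + 2·0 + 2·0 = 0
  col t1: 2·3 + 2·0 + 2·0 + 1·-2 + 2·0 + 2·-2 = 0
  col t2: 2·0 + 2·0 + 2·0 + 1·-4 + 2·1 + 2·1 = 0
  col t3: 2·0 + 2·0 + 2·0 + 1·0 + 2·4 + 2·-4 = 0
  col t4: 2·0 + 2·4 + 2·-4 + 1·0 + 2·0 + 2·0 = 0
  col t5: 2·0 + 2·-4 + 2·3 + 1·2 + 2·0 + 2·0 = 0

y = (P0:2, P1:2, P2:2, P3:1, P4:2, P5:2)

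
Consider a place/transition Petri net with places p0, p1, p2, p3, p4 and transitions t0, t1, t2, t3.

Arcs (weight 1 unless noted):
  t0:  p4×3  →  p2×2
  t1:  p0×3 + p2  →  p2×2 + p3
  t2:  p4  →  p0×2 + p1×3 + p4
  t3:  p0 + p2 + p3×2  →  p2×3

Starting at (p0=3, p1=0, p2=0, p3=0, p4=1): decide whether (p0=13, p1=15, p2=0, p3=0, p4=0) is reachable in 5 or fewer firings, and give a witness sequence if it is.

NO — not reachable within 5 firings

depth 0: 1 marking
depth 1: 2 markings reached so far
depth 2: 3 markings reached so far
depth 3: 4 markings reached so far
depth 4: 5 markings reached so far
depth 5: 6 markings reached so far
target is not among the 6 markings reachable within 5 steps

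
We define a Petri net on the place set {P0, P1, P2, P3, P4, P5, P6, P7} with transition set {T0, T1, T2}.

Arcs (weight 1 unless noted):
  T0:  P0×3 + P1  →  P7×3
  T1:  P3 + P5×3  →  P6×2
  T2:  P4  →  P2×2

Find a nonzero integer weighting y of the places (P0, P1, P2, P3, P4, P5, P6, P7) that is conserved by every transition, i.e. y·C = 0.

y = (P0:1, P1:-3, P2:0, P3:0, P4:0, P5:0, P6:0, P7:0)

Incidence matrix C (rows=places, cols=transitions):
       T0   T1   T2
   P0  -3    0    0
   P1  -1    0    0
   P2   0    0    2
   P3   0   -1    0
   P4   0    0   -1
   P5   0   -3    0
   P6   0    2    0
   P7   3    0    0

Candidate y = [1, -3, 0, 0, 0, 0, 0, 0]; check y·C column-wise:
  col T0: 1·-3 + -3·-1 + 0·3 = 0
  col T1: 1·0 + -3·0 + 0·-1 + 0·-3 + 0·2 = 0
  col T2: 1·0 + -3·0 + 0·2 + 0·-1 = 0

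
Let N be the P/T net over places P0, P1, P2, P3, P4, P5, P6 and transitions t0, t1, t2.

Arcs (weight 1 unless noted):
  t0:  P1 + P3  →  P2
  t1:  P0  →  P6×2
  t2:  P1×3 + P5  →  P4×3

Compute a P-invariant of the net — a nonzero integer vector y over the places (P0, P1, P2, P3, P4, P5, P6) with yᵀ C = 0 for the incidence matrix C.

Incidence matrix C (rows=places, cols=transitions):
       t0   t1   t2
   P0   0   -1    0
   P1  -1    0   -3
   P2   1    0    0
   P3  -1    0    0
   P4   0    0    3
   P5   0    0   -1
   P6   0    2    0

Candidate y = [0, 0, 1, 1, 0, 0, 0]; check y·C column-wise:
  col t0: 0·-1 + 1·1 + 1·-1 = 0
  col t1: 0·-1 + 1·0 + 1·0 + 0·2 = 0
  col t2: 0·-3 + 1·0 + 1·0 + 0·3 + 0·-1 = 0

y = (P0:0, P1:0, P2:1, P3:1, P4:0, P5:0, P6:0)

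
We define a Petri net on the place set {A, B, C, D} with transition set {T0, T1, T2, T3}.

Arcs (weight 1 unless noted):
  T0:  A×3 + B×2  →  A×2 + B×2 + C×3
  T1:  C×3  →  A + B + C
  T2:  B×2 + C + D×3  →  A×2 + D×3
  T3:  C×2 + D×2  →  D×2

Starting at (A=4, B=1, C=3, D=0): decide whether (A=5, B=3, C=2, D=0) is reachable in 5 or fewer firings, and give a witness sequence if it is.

step 1: fire T1:  (A=4, B=1, C=3, D=0) → (A=5, B=2, C=1, D=0)
step 2: fire T0:  (A=5, B=2, C=1, D=0) → (A=4, B=2, C=4, D=0)
step 3: fire T1:  (A=4, B=2, C=4, D=0) → (A=5, B=3, C=2, D=0)

YES — reachable via ⟨T1, T0, T1⟩ (3 firings)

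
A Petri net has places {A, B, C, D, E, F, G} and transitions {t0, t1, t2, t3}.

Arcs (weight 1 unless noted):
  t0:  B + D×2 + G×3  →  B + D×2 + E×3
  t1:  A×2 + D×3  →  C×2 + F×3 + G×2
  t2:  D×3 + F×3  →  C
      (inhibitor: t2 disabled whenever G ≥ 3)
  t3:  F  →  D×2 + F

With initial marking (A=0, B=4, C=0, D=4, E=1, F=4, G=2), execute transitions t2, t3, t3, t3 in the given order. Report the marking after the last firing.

step 1: fire t2:  (A=0, B=4, C=0, D=4, E=1, F=4, G=2) → (A=0, B=4, C=1, D=1, E=1, F=1, G=2)
step 2: fire t3:  (A=0, B=4, C=1, D=1, E=1, F=1, G=2) → (A=0, B=4, C=1, D=3, E=1, F=1, G=2)
step 3: fire t3:  (A=0, B=4, C=1, D=3, E=1, F=1, G=2) → (A=0, B=4, C=1, D=5, E=1, F=1, G=2)
step 4: fire t3:  (A=0, B=4, C=1, D=5, E=1, F=1, G=2) → (A=0, B=4, C=1, D=7, E=1, F=1, G=2)

(A=0, B=4, C=1, D=7, E=1, F=1, G=2)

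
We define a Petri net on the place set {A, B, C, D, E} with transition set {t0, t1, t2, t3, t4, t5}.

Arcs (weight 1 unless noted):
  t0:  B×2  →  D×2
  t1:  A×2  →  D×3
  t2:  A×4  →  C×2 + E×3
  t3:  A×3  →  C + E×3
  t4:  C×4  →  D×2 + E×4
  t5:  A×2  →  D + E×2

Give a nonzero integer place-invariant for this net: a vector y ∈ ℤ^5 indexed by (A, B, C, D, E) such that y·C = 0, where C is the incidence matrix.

Incidence matrix C (rows=places, cols=transitions):
       t0   t1   t2   t3   t4   t5
    A   0   -2   -4   -3    0   -2
    B  -2    0    0    0    0    0
    C   0    0    2    1   -4    0
    D   2    3    0    0    2    1
    E   0    0    3    3    4    2

Candidate y = [3, 2, 3, 2, 2]; check y·C column-wise:
  col t0: 3·0 + 2·-2 + 3·0 + 2·2 + 2·0 = 0
  col t1: 3·-2 + 2·0 + 3·0 + 2·3 + 2·0 = 0
  col t2: 3·-4 + 2·0 + 3·2 + 2·0 + 2·3 = 0
  col t3: 3·-3 + 2·0 + 3·1 + 2·0 + 2·3 = 0
  col t4: 3·0 + 2·0 + 3·-4 + 2·2 + 2·4 = 0
  col t5: 3·-2 + 2·0 + 3·0 + 2·1 + 2·2 = 0

y = (A:3, B:2, C:3, D:2, E:2)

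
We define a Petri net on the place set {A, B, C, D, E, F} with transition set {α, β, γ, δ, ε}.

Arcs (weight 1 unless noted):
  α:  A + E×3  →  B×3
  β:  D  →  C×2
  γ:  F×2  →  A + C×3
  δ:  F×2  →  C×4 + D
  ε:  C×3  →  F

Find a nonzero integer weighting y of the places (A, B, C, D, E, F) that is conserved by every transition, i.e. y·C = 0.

y = (A:0, B:1, C:0, D:0, E:1, F:0)

Incidence matrix C (rows=places, cols=transitions):
        α    β    γ    δ    ε
    A  -1    0    1    0    0
    B   3    0    0    0    0
    C   0    2    3    4   -3
    D   0   -1    0    1    0
    E  -3    0    0    0    0
    F   0    0   -2   -2    1

Candidate y = [0, 1, 0, 0, 1, 0]; check y·C column-wise:
  col α: 0·-1 + 1·3 + 1·-3 = 0
  col β: 1·0 + 0·2 + 0·-1 + 1·0 = 0
  col γ: 0·1 + 1·0 + 0·3 + 1·0 + 0·-2 = 0
  col δ: 1·0 + 0·4 + 0·1 + 1·0 + 0·-2 = 0
  col ε: 1·0 + 0·-3 + 1·0 + 0·1 = 0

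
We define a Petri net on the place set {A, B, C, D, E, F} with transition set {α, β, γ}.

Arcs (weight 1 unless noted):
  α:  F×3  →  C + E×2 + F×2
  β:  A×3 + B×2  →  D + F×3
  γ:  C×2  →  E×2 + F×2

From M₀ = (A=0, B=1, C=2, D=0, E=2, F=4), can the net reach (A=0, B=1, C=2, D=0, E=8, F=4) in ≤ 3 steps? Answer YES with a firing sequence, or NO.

step 1: fire α:  (A=0, B=1, C=2, D=0, E=2, F=4) → (A=0, B=1, C=3, D=0, E=4, F=3)
step 2: fire α:  (A=0, B=1, C=3, D=0, E=4, F=3) → (A=0, B=1, C=4, D=0, E=6, F=2)
step 3: fire γ:  (A=0, B=1, C=4, D=0, E=6, F=2) → (A=0, B=1, C=2, D=0, E=8, F=4)

YES — reachable via ⟨α, α, γ⟩ (3 firings)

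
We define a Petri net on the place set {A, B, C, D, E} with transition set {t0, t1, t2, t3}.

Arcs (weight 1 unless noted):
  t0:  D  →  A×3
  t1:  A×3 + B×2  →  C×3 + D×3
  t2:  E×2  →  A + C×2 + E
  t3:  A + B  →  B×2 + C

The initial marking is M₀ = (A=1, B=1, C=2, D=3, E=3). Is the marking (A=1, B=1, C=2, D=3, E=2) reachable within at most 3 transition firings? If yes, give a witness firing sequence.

depth 0: 1 marking
depth 1: 4 markings reached so far
depth 2: 9 markings reached so far
depth 3: 18 markings reached so far
target is not among the 18 markings reachable within 3 steps

NO — not reachable within 3 firings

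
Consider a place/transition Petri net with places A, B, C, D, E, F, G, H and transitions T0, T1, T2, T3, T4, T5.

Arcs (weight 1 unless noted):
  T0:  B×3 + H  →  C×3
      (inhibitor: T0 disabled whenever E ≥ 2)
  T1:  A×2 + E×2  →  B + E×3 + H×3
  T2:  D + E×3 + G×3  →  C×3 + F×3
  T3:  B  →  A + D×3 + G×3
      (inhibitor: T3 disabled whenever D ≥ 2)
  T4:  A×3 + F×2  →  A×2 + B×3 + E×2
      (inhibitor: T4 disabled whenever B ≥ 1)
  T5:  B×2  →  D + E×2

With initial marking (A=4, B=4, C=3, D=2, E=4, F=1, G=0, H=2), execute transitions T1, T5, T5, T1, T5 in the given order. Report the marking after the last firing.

(A=0, B=0, C=3, D=5, E=12, F=1, G=0, H=8)

step 1: fire T1:  (A=4, B=4, C=3, D=2, E=4, F=1, G=0, H=2) → (A=2, B=5, C=3, D=2, E=5, F=1, G=0, H=5)
step 2: fire T5:  (A=2, B=5, C=3, D=2, E=5, F=1, G=0, H=5) → (A=2, B=3, C=3, D=3, E=7, F=1, G=0, H=5)
step 3: fire T5:  (A=2, B=3, C=3, D=3, E=7, F=1, G=0, H=5) → (A=2, B=1, C=3, D=4, E=9, F=1, G=0, H=5)
step 4: fire T1:  (A=2, B=1, C=3, D=4, E=9, F=1, G=0, H=5) → (A=0, B=2, C=3, D=4, E=10, F=1, G=0, H=8)
step 5: fire T5:  (A=0, B=2, C=3, D=4, E=10, F=1, G=0, H=8) → (A=0, B=0, C=3, D=5, E=12, F=1, G=0, H=8)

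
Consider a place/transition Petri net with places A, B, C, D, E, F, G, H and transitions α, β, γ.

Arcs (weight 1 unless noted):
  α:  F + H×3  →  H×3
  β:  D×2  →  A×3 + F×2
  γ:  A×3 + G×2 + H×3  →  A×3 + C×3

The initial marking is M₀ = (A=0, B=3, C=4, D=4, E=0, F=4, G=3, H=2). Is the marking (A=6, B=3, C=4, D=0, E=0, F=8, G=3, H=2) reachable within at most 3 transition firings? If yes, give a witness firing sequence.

YES — reachable via ⟨β, β⟩ (2 firings)

step 1: fire β:  (A=0, B=3, C=4, D=4, E=0, F=4, G=3, H=2) → (A=3, B=3, C=4, D=2, E=0, F=6, G=3, H=2)
step 2: fire β:  (A=3, B=3, C=4, D=2, E=0, F=6, G=3, H=2) → (A=6, B=3, C=4, D=0, E=0, F=8, G=3, H=2)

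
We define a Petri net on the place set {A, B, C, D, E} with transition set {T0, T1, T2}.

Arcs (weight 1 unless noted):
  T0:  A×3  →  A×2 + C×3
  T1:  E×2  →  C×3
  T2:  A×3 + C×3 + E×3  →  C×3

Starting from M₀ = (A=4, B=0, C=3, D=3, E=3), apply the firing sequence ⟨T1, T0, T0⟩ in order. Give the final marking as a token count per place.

step 1: fire T1:  (A=4, B=0, C=3, D=3, E=3) → (A=4, B=0, C=6, D=3, E=1)
step 2: fire T0:  (A=4, B=0, C=6, D=3, E=1) → (A=3, B=0, C=9, D=3, E=1)
step 3: fire T0:  (A=3, B=0, C=9, D=3, E=1) → (A=2, B=0, C=12, D=3, E=1)

(A=2, B=0, C=12, D=3, E=1)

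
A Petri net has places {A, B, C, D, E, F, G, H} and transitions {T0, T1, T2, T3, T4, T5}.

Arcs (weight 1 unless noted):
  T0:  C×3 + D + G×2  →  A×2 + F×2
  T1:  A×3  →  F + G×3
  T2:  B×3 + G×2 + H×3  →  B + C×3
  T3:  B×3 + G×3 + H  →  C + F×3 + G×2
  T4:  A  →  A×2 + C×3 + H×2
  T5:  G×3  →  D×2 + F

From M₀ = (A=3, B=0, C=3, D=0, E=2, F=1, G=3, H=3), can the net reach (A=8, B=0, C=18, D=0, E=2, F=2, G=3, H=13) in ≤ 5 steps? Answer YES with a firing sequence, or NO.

depth 0: 1 marking
depth 1: 4 markings reached so far
depth 2: 8 markings reached so far
depth 3: 14 markings reached so far
depth 4: 20 markings reached so far
depth 5: 28 markings reached so far
target is not among the 28 markings reachable within 5 steps

NO — not reachable within 5 firings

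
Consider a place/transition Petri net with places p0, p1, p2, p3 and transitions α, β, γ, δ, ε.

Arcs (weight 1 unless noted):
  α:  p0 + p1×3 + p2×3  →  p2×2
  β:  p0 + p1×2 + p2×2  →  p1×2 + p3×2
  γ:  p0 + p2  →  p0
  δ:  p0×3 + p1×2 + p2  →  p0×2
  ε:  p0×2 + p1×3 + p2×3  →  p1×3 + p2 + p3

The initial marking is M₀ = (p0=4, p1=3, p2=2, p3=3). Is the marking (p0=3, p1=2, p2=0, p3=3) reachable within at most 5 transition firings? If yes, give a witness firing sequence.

depth 0: 1 marking
depth 1: 4 markings reached so far
depth 2: 6 markings reached so far
depth 3: 6 markings reached so far
(frontier empty at depth 3; search complete)
target is not among the 6 markings reachable within 5 steps

NO — not reachable within 5 firings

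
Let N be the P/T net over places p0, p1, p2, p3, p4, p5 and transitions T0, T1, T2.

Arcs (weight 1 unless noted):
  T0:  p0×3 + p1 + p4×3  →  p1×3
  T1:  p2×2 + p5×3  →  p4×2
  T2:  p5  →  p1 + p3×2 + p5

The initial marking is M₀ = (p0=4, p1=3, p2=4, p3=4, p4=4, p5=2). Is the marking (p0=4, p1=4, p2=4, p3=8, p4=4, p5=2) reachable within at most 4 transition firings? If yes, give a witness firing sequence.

depth 0: 1 marking
depth 1: 3 markings reached so far
depth 2: 5 markings reached so far
depth 3: 7 markings reached so far
depth 4: 9 markings reached so far
target is not among the 9 markings reachable within 4 steps

NO — not reachable within 4 firings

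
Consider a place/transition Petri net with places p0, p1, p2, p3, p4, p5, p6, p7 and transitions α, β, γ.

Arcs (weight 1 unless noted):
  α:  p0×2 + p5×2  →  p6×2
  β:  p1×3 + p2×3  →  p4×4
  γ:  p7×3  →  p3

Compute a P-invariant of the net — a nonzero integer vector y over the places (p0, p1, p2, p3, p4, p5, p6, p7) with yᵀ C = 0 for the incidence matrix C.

y = (p0:0, p1:1, p2:-1, p3:0, p4:0, p5:0, p6:0, p7:0)

Incidence matrix C (rows=places, cols=transitions):
        α    β    γ
   p0  -2    0    0
   p1   0   -3    0
   p2   0   -3    0
   p3   0    0    1
   p4   0    4    0
   p5  -2    0    0
   p6   2    0    0
   p7   0    0   -3

Candidate y = [0, 1, -1, 0, 0, 0, 0, 0]; check y·C column-wise:
  col α: 0·-2 + 1·0 + -1·0 + 0·-2 + 0·2 = 0
  col β: 1·-3 + -1·-3 + 0·4 = 0
  col γ: 1·0 + -1·0 + 0·1 + 0·-3 = 0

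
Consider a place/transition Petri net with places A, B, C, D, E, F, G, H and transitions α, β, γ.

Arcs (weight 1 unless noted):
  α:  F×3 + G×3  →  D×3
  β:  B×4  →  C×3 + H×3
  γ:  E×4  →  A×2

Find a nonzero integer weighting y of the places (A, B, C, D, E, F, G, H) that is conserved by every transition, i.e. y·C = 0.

y = (A:0, B:3, C:4, D:0, E:0, F:0, G:0, H:0)

Incidence matrix C (rows=places, cols=transitions):
        α    β    γ
    A   0    0    2
    B   0   -4    0
    C   0    3    0
    D   3    0    0
    E   0    0   -4
    F  -3    0    0
    G  -3    0    0
    H   0    3    0

Candidate y = [0, 3, 4, 0, 0, 0, 0, 0]; check y·C column-wise:
  col α: 3·0 + 4·0 + 0·3 + 0·-3 + 0·-3 = 0
  col β: 3·-4 + 4·3 + 0·3 = 0
  col γ: 0·2 + 3·0 + 4·0 + 0·-4 = 0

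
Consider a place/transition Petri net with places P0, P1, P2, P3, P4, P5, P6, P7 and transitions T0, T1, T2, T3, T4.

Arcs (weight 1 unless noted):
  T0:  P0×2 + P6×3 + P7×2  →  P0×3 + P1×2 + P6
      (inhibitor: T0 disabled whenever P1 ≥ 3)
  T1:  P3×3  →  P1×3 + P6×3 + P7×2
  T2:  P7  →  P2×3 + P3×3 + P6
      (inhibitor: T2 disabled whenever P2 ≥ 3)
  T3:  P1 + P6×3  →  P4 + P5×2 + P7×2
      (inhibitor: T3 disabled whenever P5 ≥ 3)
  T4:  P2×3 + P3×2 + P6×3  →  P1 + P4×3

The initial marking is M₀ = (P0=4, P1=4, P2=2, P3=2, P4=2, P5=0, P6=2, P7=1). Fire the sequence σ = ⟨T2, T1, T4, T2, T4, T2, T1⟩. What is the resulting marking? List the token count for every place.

step 1: fire T2:  (P0=4, P1=4, P2=2, P3=2, P4=2, P5=0, P6=2, P7=1) → (P0=4, P1=4, P2=5, P3=5, P4=2, P5=0, P6=3, P7=0)
step 2: fire T1:  (P0=4, P1=4, P2=5, P3=5, P4=2, P5=0, P6=3, P7=0) → (P0=4, P1=7, P2=5, P3=2, P4=2, P5=0, P6=6, P7=2)
step 3: fire T4:  (P0=4, P1=7, P2=5, P3=2, P4=2, P5=0, P6=6, P7=2) → (P0=4, P1=8, P2=2, P3=0, P4=5, P5=0, P6=3, P7=2)
step 4: fire T2:  (P0=4, P1=8, P2=2, P3=0, P4=5, P5=0, P6=3, P7=2) → (P0=4, P1=8, P2=5, P3=3, P4=5, P5=0, P6=4, P7=1)
step 5: fire T4:  (P0=4, P1=8, P2=5, P3=3, P4=5, P5=0, P6=4, P7=1) → (P0=4, P1=9, P2=2, P3=1, P4=8, P5=0, P6=1, P7=1)
step 6: fire T2:  (P0=4, P1=9, P2=2, P3=1, P4=8, P5=0, P6=1, P7=1) → (P0=4, P1=9, P2=5, P3=4, P4=8, P5=0, P6=2, P7=0)
step 7: fire T1:  (P0=4, P1=9, P2=5, P3=4, P4=8, P5=0, P6=2, P7=0) → (P0=4, P1=12, P2=5, P3=1, P4=8, P5=0, P6=5, P7=2)

(P0=4, P1=12, P2=5, P3=1, P4=8, P5=0, P6=5, P7=2)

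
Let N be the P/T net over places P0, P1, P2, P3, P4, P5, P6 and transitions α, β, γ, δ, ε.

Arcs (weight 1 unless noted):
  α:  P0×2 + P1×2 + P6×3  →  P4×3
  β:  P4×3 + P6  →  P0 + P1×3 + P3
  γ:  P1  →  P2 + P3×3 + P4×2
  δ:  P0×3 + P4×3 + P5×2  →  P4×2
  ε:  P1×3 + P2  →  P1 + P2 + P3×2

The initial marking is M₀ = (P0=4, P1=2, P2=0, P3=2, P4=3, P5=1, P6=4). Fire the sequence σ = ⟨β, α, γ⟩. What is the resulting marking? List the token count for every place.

step 1: fire β:  (P0=4, P1=2, P2=0, P3=2, P4=3, P5=1, P6=4) → (P0=5, P1=5, P2=0, P3=3, P4=0, P5=1, P6=3)
step 2: fire α:  (P0=5, P1=5, P2=0, P3=3, P4=0, P5=1, P6=3) → (P0=3, P1=3, P2=0, P3=3, P4=3, P5=1, P6=0)
step 3: fire γ:  (P0=3, P1=3, P2=0, P3=3, P4=3, P5=1, P6=0) → (P0=3, P1=2, P2=1, P3=6, P4=5, P5=1, P6=0)

(P0=3, P1=2, P2=1, P3=6, P4=5, P5=1, P6=0)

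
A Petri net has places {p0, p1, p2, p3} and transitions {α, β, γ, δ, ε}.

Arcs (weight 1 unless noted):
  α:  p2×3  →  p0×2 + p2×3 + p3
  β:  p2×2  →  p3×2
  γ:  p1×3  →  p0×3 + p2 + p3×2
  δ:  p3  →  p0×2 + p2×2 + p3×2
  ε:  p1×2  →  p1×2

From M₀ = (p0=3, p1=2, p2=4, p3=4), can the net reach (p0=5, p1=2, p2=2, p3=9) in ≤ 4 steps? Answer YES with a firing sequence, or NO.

step 1: fire β:  (p0=3, p1=2, p2=4, p3=4) → (p0=3, p1=2, p2=2, p3=6)
step 2: fire β:  (p0=3, p1=2, p2=2, p3=6) → (p0=3, p1=2, p2=0, p3=8)
step 3: fire δ:  (p0=3, p1=2, p2=0, p3=8) → (p0=5, p1=2, p2=2, p3=9)

YES — reachable via ⟨β, β, δ⟩ (3 firings)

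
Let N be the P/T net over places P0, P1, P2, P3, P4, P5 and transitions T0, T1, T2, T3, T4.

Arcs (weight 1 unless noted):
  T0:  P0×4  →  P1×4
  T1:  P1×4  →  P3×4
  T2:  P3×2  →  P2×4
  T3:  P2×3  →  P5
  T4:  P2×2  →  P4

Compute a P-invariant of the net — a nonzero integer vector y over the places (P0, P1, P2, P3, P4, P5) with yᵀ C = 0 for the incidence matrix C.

y = (P0:2, P1:2, P2:1, P3:2, P4:2, P5:3)

Incidence matrix C (rows=places, cols=transitions):
       T0   T1   T2   T3   T4
   P0  -4    0    0    0    0
   P1   4   -4    0    0    0
   P2   0    0    4   -3   -2
   P3   0    4   -2    0    0
   P4   0    0    0    0    1
   P5   0    0    0    1    0

Candidate y = [2, 2, 1, 2, 2, 3]; check y·C column-wise:
  col T0: 2·-4 + 2·4 + 1·0 + 2·0 + 2·0 + 3·0 = 0
  col T1: 2·0 + 2·-4 + 1·0 + 2·4 + 2·0 + 3·0 = 0
  col T2: 2·0 + 2·0 + 1·4 + 2·-2 + 2·0 + 3·0 = 0
  col T3: 2·0 + 2·0 + 1·-3 + 2·0 + 2·0 + 3·1 = 0
  col T4: 2·0 + 2·0 + 1·-2 + 2·0 + 2·1 + 3·0 = 0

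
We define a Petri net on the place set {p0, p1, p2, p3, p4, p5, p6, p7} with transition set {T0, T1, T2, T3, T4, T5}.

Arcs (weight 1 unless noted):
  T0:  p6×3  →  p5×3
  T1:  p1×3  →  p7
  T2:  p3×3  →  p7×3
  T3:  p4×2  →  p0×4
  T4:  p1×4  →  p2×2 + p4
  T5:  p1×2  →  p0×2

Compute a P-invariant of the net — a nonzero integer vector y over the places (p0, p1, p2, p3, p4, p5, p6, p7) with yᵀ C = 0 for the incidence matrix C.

Incidence matrix C (rows=places, cols=transitions):
       T0   T1   T2   T3   T4   T5
   p0   0    0    0    4    0    2
   p1   0   -3    0    0   -4   -2
   p2   0    0    0    0    2    0
   p3   0    0   -3    0    0    0
   p4   0    0    0   -2    1    0
   p5   3    0    0    0    0    0
   p6  -3    0    0    0    0    0
   p7   0    1    3    0    0    0

Candidate y = [0, 0, 0, 0, 0, 1, 1, 0]; check y·C column-wise:
  col T0: 1·3 + 1·-3 = 0
  col T1: 0·-3 + 1·0 + 1·0 + 0·1 = 0
  col T2: 0·-3 + 1·0 + 1·0 + 0·3 = 0
  col T3: 0·4 + 0·-2 + 1·0 + 1·0 = 0
  col T4: 0·-4 + 0·2 + 0·1 + 1·0 + 1·0 = 0
  col T5: 0·2 + 0·-2 + 1·0 + 1·0 = 0

y = (p0:0, p1:0, p2:0, p3:0, p4:0, p5:1, p6:1, p7:0)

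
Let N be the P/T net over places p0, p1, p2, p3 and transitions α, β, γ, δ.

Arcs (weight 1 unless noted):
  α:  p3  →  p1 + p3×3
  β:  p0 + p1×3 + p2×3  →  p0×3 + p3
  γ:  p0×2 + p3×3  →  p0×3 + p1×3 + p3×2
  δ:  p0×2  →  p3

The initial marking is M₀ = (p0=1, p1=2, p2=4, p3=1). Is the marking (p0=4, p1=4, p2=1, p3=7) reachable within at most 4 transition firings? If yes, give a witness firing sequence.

NO — not reachable within 4 firings

depth 0: 1 marking
depth 1: 2 markings reached so far
depth 2: 4 markings reached so far
depth 3: 8 markings reached so far
depth 4: 14 markings reached so far
target is not among the 14 markings reachable within 4 steps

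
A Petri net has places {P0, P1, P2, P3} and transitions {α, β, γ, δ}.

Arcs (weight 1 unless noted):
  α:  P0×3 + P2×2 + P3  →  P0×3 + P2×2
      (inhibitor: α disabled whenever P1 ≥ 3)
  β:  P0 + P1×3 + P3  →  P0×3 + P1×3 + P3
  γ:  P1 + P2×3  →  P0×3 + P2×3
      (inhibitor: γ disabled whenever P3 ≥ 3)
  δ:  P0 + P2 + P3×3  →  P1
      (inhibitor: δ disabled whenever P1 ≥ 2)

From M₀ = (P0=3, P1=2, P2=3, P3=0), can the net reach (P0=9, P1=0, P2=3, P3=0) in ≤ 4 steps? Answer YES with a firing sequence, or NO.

step 1: fire γ:  (P0=3, P1=2, P2=3, P3=0) → (P0=6, P1=1, P2=3, P3=0)
step 2: fire γ:  (P0=6, P1=1, P2=3, P3=0) → (P0=9, P1=0, P2=3, P3=0)

YES — reachable via ⟨γ, γ⟩ (2 firings)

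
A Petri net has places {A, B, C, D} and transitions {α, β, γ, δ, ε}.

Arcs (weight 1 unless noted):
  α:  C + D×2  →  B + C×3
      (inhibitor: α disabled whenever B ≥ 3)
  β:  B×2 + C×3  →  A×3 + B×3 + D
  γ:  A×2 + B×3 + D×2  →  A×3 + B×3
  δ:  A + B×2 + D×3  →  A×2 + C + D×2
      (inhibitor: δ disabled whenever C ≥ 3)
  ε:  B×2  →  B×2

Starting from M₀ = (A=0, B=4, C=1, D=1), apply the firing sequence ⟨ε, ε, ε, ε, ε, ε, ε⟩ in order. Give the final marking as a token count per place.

step 1: fire ε:  (A=0, B=4, C=1, D=1) → (A=0, B=4, C=1, D=1)
step 2: fire ε:  (A=0, B=4, C=1, D=1) → (A=0, B=4, C=1, D=1)
step 3: fire ε:  (A=0, B=4, C=1, D=1) → (A=0, B=4, C=1, D=1)
step 4: fire ε:  (A=0, B=4, C=1, D=1) → (A=0, B=4, C=1, D=1)
step 5: fire ε:  (A=0, B=4, C=1, D=1) → (A=0, B=4, C=1, D=1)
step 6: fire ε:  (A=0, B=4, C=1, D=1) → (A=0, B=4, C=1, D=1)
step 7: fire ε:  (A=0, B=4, C=1, D=1) → (A=0, B=4, C=1, D=1)

(A=0, B=4, C=1, D=1)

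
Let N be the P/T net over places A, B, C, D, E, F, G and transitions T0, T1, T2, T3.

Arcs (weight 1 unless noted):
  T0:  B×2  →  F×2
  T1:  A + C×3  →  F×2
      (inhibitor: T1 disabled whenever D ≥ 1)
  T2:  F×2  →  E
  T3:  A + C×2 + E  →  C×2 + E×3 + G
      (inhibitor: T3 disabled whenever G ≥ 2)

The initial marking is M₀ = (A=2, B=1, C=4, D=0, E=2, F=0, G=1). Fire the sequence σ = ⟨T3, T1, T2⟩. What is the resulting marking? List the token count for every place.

(A=0, B=1, C=1, D=0, E=5, F=0, G=2)

step 1: fire T3:  (A=2, B=1, C=4, D=0, E=2, F=0, G=1) → (A=1, B=1, C=4, D=0, E=4, F=0, G=2)
step 2: fire T1:  (A=1, B=1, C=4, D=0, E=4, F=0, G=2) → (A=0, B=1, C=1, D=0, E=4, F=2, G=2)
step 3: fire T2:  (A=0, B=1, C=1, D=0, E=4, F=2, G=2) → (A=0, B=1, C=1, D=0, E=5, F=0, G=2)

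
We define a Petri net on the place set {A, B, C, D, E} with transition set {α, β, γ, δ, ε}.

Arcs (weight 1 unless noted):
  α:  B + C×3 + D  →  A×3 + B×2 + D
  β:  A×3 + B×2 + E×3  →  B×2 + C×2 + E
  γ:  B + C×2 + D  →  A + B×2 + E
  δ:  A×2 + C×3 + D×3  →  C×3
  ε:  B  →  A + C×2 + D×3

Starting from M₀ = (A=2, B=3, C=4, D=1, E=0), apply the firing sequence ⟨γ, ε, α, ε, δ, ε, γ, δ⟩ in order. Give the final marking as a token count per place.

(A=6, B=3, C=3, D=2, E=2)

step 1: fire γ:  (A=2, B=3, C=4, D=1, E=0) → (A=3, B=4, C=2, D=0, E=1)
step 2: fire ε:  (A=3, B=4, C=2, D=0, E=1) → (A=4, B=3, C=4, D=3, E=1)
step 3: fire α:  (A=4, B=3, C=4, D=3, E=1) → (A=7, B=4, C=1, D=3, E=1)
step 4: fire ε:  (A=7, B=4, C=1, D=3, E=1) → (A=8, B=3, C=3, D=6, E=1)
step 5: fire δ:  (A=8, B=3, C=3, D=6, E=1) → (A=6, B=3, C=3, D=3, E=1)
step 6: fire ε:  (A=6, B=3, C=3, D=3, E=1) → (A=7, B=2, C=5, D=6, E=1)
step 7: fire γ:  (A=7, B=2, C=5, D=6, E=1) → (A=8, B=3, C=3, D=5, E=2)
step 8: fire δ:  (A=8, B=3, C=3, D=5, E=2) → (A=6, B=3, C=3, D=2, E=2)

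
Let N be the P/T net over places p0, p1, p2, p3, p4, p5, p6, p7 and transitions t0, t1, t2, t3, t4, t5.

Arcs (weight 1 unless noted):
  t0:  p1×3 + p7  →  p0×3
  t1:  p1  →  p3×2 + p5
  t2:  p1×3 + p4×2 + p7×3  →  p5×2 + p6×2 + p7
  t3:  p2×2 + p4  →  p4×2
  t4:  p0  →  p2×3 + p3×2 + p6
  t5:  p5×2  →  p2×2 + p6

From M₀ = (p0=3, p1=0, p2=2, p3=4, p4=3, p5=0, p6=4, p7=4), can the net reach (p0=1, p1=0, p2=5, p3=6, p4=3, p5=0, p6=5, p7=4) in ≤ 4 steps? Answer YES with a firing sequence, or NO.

NO — not reachable within 4 firings

depth 0: 1 marking
depth 1: 3 markings reached so far
depth 2: 5 markings reached so far
depth 3: 8 markings reached so far
depth 4: 10 markings reached so far
target is not among the 10 markings reachable within 4 steps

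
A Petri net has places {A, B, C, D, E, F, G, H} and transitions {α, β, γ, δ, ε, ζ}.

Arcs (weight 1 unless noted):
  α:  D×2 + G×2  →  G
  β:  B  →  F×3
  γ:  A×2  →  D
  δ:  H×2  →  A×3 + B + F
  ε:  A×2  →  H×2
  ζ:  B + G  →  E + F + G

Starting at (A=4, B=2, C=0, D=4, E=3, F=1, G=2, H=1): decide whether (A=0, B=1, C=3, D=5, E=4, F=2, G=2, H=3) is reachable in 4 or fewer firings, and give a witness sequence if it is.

NO — not reachable within 4 firings

depth 0: 1 marking
depth 1: 6 markings reached so far
depth 2: 21 markings reached so far
depth 3: 48 markings reached so far
depth 4: 84 markings reached so far
target is not among the 84 markings reachable within 4 steps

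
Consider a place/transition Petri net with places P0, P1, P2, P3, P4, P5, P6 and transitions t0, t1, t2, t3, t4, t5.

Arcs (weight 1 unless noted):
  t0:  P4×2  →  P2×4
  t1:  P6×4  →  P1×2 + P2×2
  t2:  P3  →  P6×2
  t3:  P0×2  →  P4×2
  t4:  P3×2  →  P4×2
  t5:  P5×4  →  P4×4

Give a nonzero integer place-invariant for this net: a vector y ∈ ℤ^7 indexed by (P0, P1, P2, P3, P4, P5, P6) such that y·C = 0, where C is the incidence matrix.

y = (P0:2, P1:1, P2:1, P3:2, P4:2, P5:2, P6:1)

Incidence matrix C (rows=places, cols=transitions):
       t0   t1   t2   t3   t4   t5
   P0   0    0    0   -2    0    0
   P1   0    2    0    0    0    0
   P2   4    2    0    0    0    0
   P3   0    0   -1    0   -2    0
   P4  -2    0    0    2    2    4
   P5   0    0    0    0    0   -4
   P6   0   -4    2    0    0    0

Candidate y = [2, 1, 1, 2, 2, 2, 1]; check y·C column-wise:
  col t0: 2·0 + 1·0 + 1·4 + 2·0 + 2·-2 + 2·0 + 1·0 = 0
  col t1: 2·0 + 1·2 + 1·2 + 2·0 + 2·0 + 2·0 + 1·-4 = 0
  col t2: 2·0 + 1·0 + 1·0 + 2·-1 + 2·0 + 2·0 + 1·2 = 0
  col t3: 2·-2 + 1·0 + 1·0 + 2·0 + 2·2 + 2·0 + 1·0 = 0
  col t4: 2·0 + 1·0 + 1·0 + 2·-2 + 2·2 + 2·0 + 1·0 = 0
  col t5: 2·0 + 1·0 + 1·0 + 2·0 + 2·4 + 2·-4 + 1·0 = 0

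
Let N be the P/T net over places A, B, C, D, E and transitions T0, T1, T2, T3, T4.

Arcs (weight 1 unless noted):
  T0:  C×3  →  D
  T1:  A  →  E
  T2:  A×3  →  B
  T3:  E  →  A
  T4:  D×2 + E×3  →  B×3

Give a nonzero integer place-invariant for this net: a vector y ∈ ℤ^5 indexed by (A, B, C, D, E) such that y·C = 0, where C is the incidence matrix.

y = (A:1, B:3, C:1, D:3, E:1)

Incidence matrix C (rows=places, cols=transitions):
       T0   T1   T2   T3   T4
    A   0   -1   -3    1    0
    B   0    0    1    0    3
    C  -3    0    0    0    0
    D   1    0    0    0   -2
    E   0    1    0   -1   -3

Candidate y = [1, 3, 1, 3, 1]; check y·C column-wise:
  col T0: 1·0 + 3·0 + 1·-3 + 3·1 + 1·0 = 0
  col T1: 1·-1 + 3·0 + 1·0 + 3·0 + 1·1 = 0
  col T2: 1·-3 + 3·1 + 1·0 + 3·0 + 1·0 = 0
  col T3: 1·1 + 3·0 + 1·0 + 3·0 + 1·-1 = 0
  col T4: 1·0 + 3·3 + 1·0 + 3·-2 + 1·-3 = 0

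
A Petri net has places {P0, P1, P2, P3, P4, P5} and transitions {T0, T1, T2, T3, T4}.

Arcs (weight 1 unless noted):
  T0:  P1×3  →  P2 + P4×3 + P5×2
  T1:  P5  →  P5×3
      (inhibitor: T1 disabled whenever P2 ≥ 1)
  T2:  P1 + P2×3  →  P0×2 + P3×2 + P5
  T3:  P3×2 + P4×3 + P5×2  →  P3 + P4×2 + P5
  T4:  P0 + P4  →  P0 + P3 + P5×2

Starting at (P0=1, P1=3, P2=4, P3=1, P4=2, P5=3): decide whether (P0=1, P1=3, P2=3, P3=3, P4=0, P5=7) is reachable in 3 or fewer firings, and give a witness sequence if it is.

NO — not reachable within 3 firings

depth 0: 1 marking
depth 1: 4 markings reached so far
depth 2: 7 markings reached so far
depth 3: 10 markings reached so far
target is not among the 10 markings reachable within 3 steps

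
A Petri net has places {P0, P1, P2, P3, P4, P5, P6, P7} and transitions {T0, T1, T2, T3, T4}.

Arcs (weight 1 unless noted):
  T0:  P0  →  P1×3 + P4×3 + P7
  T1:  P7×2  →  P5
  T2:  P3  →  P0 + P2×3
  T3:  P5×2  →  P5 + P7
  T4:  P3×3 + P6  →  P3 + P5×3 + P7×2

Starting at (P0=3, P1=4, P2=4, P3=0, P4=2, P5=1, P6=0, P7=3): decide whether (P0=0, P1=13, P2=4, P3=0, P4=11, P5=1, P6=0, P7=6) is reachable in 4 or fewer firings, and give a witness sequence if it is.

step 1: fire T0:  (P0=3, P1=4, P2=4, P3=0, P4=2, P5=1, P6=0, P7=3) → (P0=2, P1=7, P2=4, P3=0, P4=5, P5=1, P6=0, P7=4)
step 2: fire T0:  (P0=2, P1=7, P2=4, P3=0, P4=5, P5=1, P6=0, P7=4) → (P0=1, P1=10, P2=4, P3=0, P4=8, P5=1, P6=0, P7=5)
step 3: fire T0:  (P0=1, P1=10, P2=4, P3=0, P4=8, P5=1, P6=0, P7=5) → (P0=0, P1=13, P2=4, P3=0, P4=11, P5=1, P6=0, P7=6)

YES — reachable via ⟨T0, T0, T0⟩ (3 firings)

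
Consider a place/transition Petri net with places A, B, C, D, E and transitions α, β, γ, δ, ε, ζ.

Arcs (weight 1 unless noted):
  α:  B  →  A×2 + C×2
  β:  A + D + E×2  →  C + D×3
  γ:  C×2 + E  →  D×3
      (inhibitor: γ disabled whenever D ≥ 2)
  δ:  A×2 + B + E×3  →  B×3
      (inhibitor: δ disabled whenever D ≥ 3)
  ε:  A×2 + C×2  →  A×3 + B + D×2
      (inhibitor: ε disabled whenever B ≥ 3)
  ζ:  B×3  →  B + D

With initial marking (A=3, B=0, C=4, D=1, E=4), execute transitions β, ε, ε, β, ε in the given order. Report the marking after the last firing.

step 1: fire β:  (A=3, B=0, C=4, D=1, E=4) → (A=2, B=0, C=5, D=3, E=2)
step 2: fire ε:  (A=2, B=0, C=5, D=3, E=2) → (A=3, B=1, C=3, D=5, E=2)
step 3: fire ε:  (A=3, B=1, C=3, D=5, E=2) → (A=4, B=2, C=1, D=7, E=2)
step 4: fire β:  (A=4, B=2, C=1, D=7, E=2) → (A=3, B=2, C=2, D=9, E=0)
step 5: fire ε:  (A=3, B=2, C=2, D=9, E=0) → (A=4, B=3, C=0, D=11, E=0)

(A=4, B=3, C=0, D=11, E=0)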